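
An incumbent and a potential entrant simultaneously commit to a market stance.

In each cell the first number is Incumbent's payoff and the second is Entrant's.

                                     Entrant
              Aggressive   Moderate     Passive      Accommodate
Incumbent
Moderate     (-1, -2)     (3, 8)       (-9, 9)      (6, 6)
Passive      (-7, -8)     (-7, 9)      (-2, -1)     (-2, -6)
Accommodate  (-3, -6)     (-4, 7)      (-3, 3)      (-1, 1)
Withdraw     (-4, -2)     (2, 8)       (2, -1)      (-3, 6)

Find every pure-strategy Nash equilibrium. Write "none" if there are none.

none

Mark each player's best response to every combination of opponents' strategies; a profile where every player is best-responding is a pure Nash equilibrium.
Incumbent against Aggressive: payoffs -1, -7, -3, -4 → best response Moderate.
Incumbent against Moderate: payoffs 3, -7, -4, 2 → best response Moderate.
Incumbent against Passive: payoffs -9, -2, -3, 2 → best response Withdraw.
Incumbent against Accommodate: payoffs 6, -2, -1, -3 → best response Moderate.
Entrant against Moderate: payoffs -2, 8, 9, 6 → best response Passive.
Entrant against Passive: payoffs -8, 9, -1, -6 → best response Moderate.
Entrant against Accommodate: payoffs -6, 7, 3, 1 → best response Moderate.
Entrant against Withdraw: payoffs -2, 8, -1, 6 → best response Moderate.
No profile is a mutual best response for all players.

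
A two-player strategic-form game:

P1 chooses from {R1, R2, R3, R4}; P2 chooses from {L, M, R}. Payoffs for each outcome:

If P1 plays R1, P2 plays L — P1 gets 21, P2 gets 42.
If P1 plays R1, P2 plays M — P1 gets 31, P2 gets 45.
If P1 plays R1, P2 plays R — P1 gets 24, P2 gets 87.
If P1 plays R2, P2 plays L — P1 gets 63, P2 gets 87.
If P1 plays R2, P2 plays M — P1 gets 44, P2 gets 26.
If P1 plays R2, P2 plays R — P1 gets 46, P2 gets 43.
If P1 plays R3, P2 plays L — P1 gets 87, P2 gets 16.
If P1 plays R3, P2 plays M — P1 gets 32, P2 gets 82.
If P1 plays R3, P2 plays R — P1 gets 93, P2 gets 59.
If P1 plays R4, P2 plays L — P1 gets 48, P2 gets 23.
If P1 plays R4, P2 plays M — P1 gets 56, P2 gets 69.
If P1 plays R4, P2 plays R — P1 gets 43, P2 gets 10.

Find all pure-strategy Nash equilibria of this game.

The unique pure-strategy Nash equilibrium is (R4, M).

P1 against L: payoffs 21, 63, 87, 48 → best response R3.
P1 against M: payoffs 31, 44, 32, 56 → best response R4.
P1 against R: payoffs 24, 46, 93, 43 → best response R3.
P2 against R1: payoffs 42, 45, 87 → best response R.
P2 against R2: payoffs 87, 26, 43 → best response L.
P2 against R3: payoffs 16, 82, 59 → best response M.
P2 against R4: payoffs 23, 69, 10 → best response M.
Mutual best responses: (R4, M).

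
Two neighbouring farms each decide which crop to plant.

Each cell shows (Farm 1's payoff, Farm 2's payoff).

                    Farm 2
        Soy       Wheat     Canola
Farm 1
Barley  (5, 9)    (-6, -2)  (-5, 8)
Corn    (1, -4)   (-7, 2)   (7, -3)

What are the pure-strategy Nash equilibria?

Farm 1 against Soy: payoffs 5, 1 → best response Barley.
Farm 1 against Wheat: payoffs -6, -7 → best response Barley.
Farm 1 against Canola: payoffs -5, 7 → best response Corn.
Farm 2 against Barley: payoffs 9, -2, 8 → best response Soy.
Farm 2 against Corn: payoffs -4, 2, -3 → best response Wheat.
Mutual best responses: (Barley, Soy).

Pure NE: (Barley, Soy)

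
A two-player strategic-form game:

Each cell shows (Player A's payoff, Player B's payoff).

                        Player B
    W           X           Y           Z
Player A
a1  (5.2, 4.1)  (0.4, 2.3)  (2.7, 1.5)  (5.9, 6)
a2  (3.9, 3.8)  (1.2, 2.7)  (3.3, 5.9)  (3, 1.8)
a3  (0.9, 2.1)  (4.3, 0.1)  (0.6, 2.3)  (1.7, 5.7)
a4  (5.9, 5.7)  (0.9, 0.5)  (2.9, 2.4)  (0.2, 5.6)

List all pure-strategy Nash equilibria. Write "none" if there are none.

Player A against W: payoffs 5.2, 3.9, 0.9, 5.9 → best response a4.
Player A against X: payoffs 0.4, 1.2, 4.3, 0.9 → best response a3.
Player A against Y: payoffs 2.7, 3.3, 0.6, 2.9 → best response a2.
Player A against Z: payoffs 5.9, 3, 1.7, 0.2 → best response a1.
Player B against a1: payoffs 4.1, 2.3, 1.5, 6 → best response Z.
Player B against a2: payoffs 3.8, 2.7, 5.9, 1.8 → best response Y.
Player B against a3: payoffs 2.1, 0.1, 2.3, 5.7 → best response Z.
Player B against a4: payoffs 5.7, 0.5, 2.4, 5.6 → best response W.
Mutual best responses: (a1, Z); (a2, Y); (a4, W).

The pure Nash equilibria are (a1, Z) and (a2, Y) and (a4, W).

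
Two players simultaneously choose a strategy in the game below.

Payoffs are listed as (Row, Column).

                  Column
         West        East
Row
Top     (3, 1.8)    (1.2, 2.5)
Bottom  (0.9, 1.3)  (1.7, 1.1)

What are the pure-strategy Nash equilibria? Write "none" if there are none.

Row against West: payoffs 3, 0.9 → best response Top.
Row against East: payoffs 1.2, 1.7 → best response Bottom.
Column against Top: payoffs 1.8, 2.5 → best response East.
Column against Bottom: payoffs 1.3, 1.1 → best response West.
No profile is a mutual best response for all players.

This game has no pure Nash equilibrium.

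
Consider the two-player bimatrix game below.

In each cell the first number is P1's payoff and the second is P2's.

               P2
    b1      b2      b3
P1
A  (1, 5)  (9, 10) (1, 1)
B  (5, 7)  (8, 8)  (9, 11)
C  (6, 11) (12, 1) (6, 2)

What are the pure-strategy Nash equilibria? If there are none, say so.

(A, b1): P1 can switch to B (1 → 5). Not NE.
(A, b2): P1 can switch to C (9 → 12). Not NE.
(A, b3): P1 can switch to B (1 → 9). Not NE.
(B, b1): P1 can switch to C (5 → 6). Not NE.
(B, b2): P1 can switch to A (8 → 9). Not NE.
(B, b3): P1 gets 9, best alternative 6; P2 gets 11, best alternative 8. No profitable deviation — NE.
(C, b1): P1 gets 6, best alternative 5; P2 gets 11, best alternative 2. No profitable deviation — NE.
(C, b2): P2 can switch to b1 (1 → 11). Not NE.
(The remaining 1 profile has a profitable deviation by the same check.)

(B, b3), (C, b1)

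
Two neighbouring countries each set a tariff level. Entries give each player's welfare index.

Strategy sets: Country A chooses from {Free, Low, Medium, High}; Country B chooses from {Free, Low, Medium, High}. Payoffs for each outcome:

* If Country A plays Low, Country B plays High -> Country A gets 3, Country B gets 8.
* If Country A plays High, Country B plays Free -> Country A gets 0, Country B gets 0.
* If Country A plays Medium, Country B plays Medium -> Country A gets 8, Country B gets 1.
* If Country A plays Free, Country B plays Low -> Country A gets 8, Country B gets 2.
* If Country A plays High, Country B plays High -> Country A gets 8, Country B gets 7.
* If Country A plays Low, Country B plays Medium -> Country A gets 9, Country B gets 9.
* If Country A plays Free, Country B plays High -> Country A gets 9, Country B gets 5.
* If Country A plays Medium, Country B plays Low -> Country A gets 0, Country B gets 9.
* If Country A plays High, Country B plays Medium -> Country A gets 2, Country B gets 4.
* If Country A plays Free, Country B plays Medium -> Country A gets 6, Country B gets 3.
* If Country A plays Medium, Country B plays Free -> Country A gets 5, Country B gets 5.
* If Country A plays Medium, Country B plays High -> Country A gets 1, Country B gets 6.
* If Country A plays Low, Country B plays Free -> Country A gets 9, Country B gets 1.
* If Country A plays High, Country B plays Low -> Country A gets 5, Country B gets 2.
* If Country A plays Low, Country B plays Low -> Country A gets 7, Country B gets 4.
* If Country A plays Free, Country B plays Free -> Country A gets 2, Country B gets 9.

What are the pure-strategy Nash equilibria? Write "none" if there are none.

Pure NE: (Low, Medium)

(Free, Free): Country A can switch to Low (2 → 9). Not NE.
(Free, Low): Country B can switch to Free (2 → 9). Not NE.
(Free, Medium): Country A can switch to Low (6 → 9). Not NE.
(Free, High): Country B can switch to Free (5 → 9). Not NE.
(Low, Free): Country B can switch to Low (1 → 4). Not NE.
(Low, Low): Country A can switch to Free (7 → 8). Not NE.
(Low, Medium): Country A gets 9, best alternative 8; Country B gets 9, best alternative 8. No profitable deviation — NE.
(Low, High): Country A can switch to Free (3 → 9). Not NE.
(Medium, Free): Country A can switch to Low (5 → 9). Not NE.
(The remaining 7 profiles each have a profitable deviation by the same check.)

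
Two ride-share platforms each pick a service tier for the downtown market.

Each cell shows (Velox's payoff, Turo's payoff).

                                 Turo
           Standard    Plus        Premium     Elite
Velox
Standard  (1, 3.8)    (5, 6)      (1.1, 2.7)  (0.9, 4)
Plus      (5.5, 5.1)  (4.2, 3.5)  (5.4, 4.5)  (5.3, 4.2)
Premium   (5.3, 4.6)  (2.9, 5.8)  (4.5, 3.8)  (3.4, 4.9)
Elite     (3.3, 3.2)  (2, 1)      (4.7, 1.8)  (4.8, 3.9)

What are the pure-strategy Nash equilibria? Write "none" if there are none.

Mark each player's best response to every combination of opponents' strategies; a profile where every player is best-responding is a pure Nash equilibrium.
Velox against Standard: payoffs 1, 5.5, 5.3, 3.3 → best response Plus.
Velox against Plus: payoffs 5, 4.2, 2.9, 2 → best response Standard.
Velox against Premium: payoffs 1.1, 5.4, 4.5, 4.7 → best response Plus.
Velox against Elite: payoffs 0.9, 5.3, 3.4, 4.8 → best response Plus.
Turo against Standard: payoffs 3.8, 6, 2.7, 4 → best response Plus.
Turo against Plus: payoffs 5.1, 3.5, 4.5, 4.2 → best response Standard.
Turo against Premium: payoffs 4.6, 5.8, 3.8, 4.9 → best response Plus.
Turo against Elite: payoffs 3.2, 1, 1.8, 3.9 → best response Elite.
Mutual best responses: (Standard, Plus); (Plus, Standard).

Pure-strategy Nash equilibria: (Standard, Plus) and (Plus, Standard)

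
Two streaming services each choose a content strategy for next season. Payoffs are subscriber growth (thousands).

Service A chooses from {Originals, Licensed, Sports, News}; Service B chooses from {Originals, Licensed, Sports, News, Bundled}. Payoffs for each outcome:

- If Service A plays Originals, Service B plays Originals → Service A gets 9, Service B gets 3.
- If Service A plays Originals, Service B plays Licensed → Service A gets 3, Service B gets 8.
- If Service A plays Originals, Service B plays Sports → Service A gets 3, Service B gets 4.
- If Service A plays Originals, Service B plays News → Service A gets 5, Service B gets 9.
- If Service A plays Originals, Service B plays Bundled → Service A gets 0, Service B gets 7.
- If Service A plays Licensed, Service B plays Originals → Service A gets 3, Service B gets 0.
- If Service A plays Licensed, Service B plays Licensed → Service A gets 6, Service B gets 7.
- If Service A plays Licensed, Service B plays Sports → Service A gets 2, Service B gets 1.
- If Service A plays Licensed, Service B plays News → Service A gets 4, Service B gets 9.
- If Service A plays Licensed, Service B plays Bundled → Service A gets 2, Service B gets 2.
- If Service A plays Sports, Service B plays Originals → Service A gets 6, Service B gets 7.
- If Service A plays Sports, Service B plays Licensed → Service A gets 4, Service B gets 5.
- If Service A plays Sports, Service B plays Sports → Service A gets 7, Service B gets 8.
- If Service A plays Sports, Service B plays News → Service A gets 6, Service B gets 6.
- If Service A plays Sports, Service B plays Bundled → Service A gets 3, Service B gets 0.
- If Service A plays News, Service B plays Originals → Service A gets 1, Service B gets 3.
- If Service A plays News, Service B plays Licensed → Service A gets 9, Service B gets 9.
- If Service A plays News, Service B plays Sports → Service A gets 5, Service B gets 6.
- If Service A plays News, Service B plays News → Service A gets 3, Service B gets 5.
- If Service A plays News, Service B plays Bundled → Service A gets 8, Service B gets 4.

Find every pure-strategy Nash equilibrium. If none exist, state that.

(Originals, Originals): Service B can switch to Licensed (3 → 8). Not NE.
(Originals, Licensed): Service A can switch to Licensed (3 → 6). Not NE.
(Originals, Sports): Service A can switch to Sports (3 → 7). Not NE.
(Originals, News): Service A can switch to Sports (5 → 6). Not NE.
(Originals, Bundled): Service A can switch to Licensed (0 → 2). Not NE.
(Licensed, Originals): Service A can switch to Originals (3 → 9). Not NE.
(Licensed, Licensed): Service A can switch to News (6 → 9). Not NE.
(Licensed, Sports): Service A can switch to Originals (2 → 3). Not NE.
(Licensed, News): Service A can switch to Originals (4 → 5). Not NE.
(Licensed, Bundled): Service A can switch to Sports (2 → 3). Not NE.
(Sports, Sports): Service A gets 7, best alternative 5; Service B gets 8, best alternative 7. No profitable deviation — NE.
(News, Licensed): Service A gets 9, best alternative 6; Service B gets 9, best alternative 6. No profitable deviation — NE.
(The remaining 8 profiles each have a profitable deviation by the same check.)

(Sports, Sports); (News, Licensed)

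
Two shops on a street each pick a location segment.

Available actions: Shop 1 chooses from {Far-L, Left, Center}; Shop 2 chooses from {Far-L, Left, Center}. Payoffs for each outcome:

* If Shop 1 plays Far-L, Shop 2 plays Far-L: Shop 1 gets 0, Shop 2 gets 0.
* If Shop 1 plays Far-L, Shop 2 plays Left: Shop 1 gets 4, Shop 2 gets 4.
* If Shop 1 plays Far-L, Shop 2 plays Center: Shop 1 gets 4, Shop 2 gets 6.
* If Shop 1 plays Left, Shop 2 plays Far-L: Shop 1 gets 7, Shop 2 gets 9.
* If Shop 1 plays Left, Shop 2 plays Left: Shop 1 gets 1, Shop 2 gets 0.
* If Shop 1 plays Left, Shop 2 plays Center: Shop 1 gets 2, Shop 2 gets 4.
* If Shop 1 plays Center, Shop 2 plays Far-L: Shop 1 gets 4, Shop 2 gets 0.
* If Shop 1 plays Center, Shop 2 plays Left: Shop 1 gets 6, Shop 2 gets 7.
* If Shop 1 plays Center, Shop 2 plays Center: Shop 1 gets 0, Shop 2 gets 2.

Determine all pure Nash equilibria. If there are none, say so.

(Far-L, Far-L): Shop 1 can switch to Left (0 → 7). Not NE.
(Far-L, Left): Shop 1 can switch to Center (4 → 6). Not NE.
(Far-L, Center): Shop 1 gets 4, best alternative 2; Shop 2 gets 6, best alternative 4. No profitable deviation — NE.
(Left, Far-L): Shop 1 gets 7, best alternative 4; Shop 2 gets 9, best alternative 4. No profitable deviation — NE.
(Left, Left): Shop 1 can switch to Far-L (1 → 4). Not NE.
(Left, Center): Shop 1 can switch to Far-L (2 → 4). Not NE.
(Center, Far-L): Shop 1 can switch to Left (4 → 7). Not NE.
(Center, Left): Shop 1 gets 6, best alternative 4; Shop 2 gets 7, best alternative 2. No profitable deviation — NE.
(Center, Center): Shop 1 can switch to Far-L (0 → 4). Not NE.

The pure Nash equilibria are (Far-L, Center) and (Left, Far-L) and (Center, Left).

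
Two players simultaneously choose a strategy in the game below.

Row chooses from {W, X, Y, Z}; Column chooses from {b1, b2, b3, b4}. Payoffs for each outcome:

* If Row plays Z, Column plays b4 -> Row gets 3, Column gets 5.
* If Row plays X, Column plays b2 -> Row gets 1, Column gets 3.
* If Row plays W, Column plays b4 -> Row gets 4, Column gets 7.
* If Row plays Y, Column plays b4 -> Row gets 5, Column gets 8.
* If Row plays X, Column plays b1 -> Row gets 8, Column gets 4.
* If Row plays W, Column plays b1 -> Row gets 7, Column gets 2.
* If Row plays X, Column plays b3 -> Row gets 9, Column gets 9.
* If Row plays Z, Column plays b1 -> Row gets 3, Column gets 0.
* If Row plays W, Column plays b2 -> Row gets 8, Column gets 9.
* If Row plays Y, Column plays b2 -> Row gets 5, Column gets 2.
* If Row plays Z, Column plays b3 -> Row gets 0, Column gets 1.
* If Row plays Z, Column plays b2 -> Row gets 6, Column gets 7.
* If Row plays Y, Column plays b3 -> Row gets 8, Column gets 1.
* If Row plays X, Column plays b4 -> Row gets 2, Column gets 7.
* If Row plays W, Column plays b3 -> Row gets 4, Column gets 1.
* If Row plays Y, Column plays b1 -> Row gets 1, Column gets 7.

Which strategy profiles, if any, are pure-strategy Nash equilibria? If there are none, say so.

The pure Nash equilibria are (W, b2); (X, b3); (Y, b4).

For each strategy profile, look for a profitable unilateral deviation.
(W, b1): Row can switch to X (7 → 8). Not NE.
(W, b2): Row gets 8, best alternative 6; Column gets 9, best alternative 7. No profitable deviation — NE.
(W, b3): Row can switch to X (4 → 9). Not NE.
(W, b4): Row can switch to Y (4 → 5). Not NE.
(X, b1): Column can switch to b3 (4 → 9). Not NE.
(X, b2): Row can switch to W (1 → 8). Not NE.
(X, b3): Row gets 9, best alternative 8; Column gets 9, best alternative 7. No profitable deviation — NE.
(X, b4): Row can switch to W (2 → 4). Not NE.
(Y, b1): Row can switch to W (1 → 7). Not NE.
(Y, b2): Row can switch to W (5 → 8). Not NE.
(Y, b3): Row can switch to X (8 → 9). Not NE.
(Y, b4): Row gets 5, best alternative 4; Column gets 8, best alternative 7. No profitable deviation — NE.
(Z, b1): Row can switch to W (3 → 7). Not NE.
(Z, b2): Row can switch to W (6 → 8). Not NE.
(Z, b3): Row can switch to W (0 → 4). Not NE.
(The remaining 1 profile has a profitable deviation by the same check.)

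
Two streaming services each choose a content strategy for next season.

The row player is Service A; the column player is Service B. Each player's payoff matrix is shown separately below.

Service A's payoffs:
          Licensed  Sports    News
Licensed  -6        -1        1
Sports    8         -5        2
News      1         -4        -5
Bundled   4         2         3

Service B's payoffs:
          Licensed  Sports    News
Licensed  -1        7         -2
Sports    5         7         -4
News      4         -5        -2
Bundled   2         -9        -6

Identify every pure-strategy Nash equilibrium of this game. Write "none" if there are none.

none

Mark each player's best response to every combination of opponents' strategies; a profile where every player is best-responding is a pure Nash equilibrium.
Service A against Licensed: payoffs -6, 8, 1, 4 → best response Sports.
Service A against Sports: payoffs -1, -5, -4, 2 → best response Bundled.
Service A against News: payoffs 1, 2, -5, 3 → best response Bundled.
Service B against Licensed: payoffs -1, 7, -2 → best response Sports.
Service B against Sports: payoffs 5, 7, -4 → best response Sports.
Service B against News: payoffs 4, -5, -2 → best response Licensed.
Service B against Bundled: payoffs 2, -9, -6 → best response Licensed.
No profile is a mutual best response for all players.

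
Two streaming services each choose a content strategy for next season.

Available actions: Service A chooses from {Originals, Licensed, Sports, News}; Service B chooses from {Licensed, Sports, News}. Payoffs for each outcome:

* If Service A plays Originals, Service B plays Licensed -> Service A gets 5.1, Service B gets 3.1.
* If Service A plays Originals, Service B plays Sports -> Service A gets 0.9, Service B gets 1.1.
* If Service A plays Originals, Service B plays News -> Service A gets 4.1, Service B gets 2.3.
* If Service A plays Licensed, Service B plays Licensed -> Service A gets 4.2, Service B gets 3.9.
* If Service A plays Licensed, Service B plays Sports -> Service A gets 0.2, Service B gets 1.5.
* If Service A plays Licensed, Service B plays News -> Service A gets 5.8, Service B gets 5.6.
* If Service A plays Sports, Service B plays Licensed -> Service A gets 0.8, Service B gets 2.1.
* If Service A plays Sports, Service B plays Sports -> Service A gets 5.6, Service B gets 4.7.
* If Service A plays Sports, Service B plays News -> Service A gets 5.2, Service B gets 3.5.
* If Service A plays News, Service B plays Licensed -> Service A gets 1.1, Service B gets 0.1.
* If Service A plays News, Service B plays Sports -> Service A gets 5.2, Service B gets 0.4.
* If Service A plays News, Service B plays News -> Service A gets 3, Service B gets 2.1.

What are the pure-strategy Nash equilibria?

(Originals, Licensed), (Licensed, News), (Sports, Sports)

Service A against Licensed: payoffs 5.1, 4.2, 0.8, 1.1 → best response Originals.
Service A against Sports: payoffs 0.9, 0.2, 5.6, 5.2 → best response Sports.
Service A against News: payoffs 4.1, 5.8, 5.2, 3 → best response Licensed.
Service B against Originals: payoffs 3.1, 1.1, 2.3 → best response Licensed.
Service B against Licensed: payoffs 3.9, 1.5, 5.6 → best response News.
Service B against Sports: payoffs 2.1, 4.7, 3.5 → best response Sports.
Service B against News: payoffs 0.1, 0.4, 2.1 → best response News.
Mutual best responses: (Originals, Licensed); (Licensed, News); (Sports, Sports).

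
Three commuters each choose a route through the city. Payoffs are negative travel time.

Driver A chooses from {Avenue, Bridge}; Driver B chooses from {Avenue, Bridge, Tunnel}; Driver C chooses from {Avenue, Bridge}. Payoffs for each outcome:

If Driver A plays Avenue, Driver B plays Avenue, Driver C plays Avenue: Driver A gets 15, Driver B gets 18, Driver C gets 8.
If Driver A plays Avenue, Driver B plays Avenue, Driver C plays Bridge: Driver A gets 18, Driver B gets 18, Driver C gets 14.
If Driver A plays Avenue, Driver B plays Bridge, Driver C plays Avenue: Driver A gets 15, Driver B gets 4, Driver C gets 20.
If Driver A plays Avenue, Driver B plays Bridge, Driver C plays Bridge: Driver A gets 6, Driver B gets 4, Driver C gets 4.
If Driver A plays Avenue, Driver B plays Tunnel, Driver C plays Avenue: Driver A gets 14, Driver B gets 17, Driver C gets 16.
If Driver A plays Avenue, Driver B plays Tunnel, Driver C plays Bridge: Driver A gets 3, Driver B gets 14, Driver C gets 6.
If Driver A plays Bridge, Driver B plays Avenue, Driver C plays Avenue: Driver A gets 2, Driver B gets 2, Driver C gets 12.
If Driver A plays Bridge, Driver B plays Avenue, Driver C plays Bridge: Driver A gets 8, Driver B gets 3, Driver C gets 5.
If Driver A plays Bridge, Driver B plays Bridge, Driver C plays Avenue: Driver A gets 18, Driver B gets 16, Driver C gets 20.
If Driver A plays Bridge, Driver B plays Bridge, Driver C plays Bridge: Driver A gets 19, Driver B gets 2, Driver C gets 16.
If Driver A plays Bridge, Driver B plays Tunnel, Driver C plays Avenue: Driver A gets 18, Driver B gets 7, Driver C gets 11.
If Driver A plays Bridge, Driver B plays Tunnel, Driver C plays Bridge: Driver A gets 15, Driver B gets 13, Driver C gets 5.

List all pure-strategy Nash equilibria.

(Avenue, Avenue, Avenue): Driver C can switch to Bridge (8 → 14). Not NE.
(Avenue, Avenue, Bridge): Driver A gets 18, best alternative 8; Driver B gets 18, best alternative 14; Driver C gets 14, best alternative 8. No profitable deviation — NE.
(Avenue, Bridge, Avenue): Driver A can switch to Bridge (15 → 18). Not NE.
(Avenue, Bridge, Bridge): Driver A can switch to Bridge (6 → 19). Not NE.
(Avenue, Tunnel, Avenue): Driver A can switch to Bridge (14 → 18). Not NE.
(Avenue, Tunnel, Bridge): Driver A can switch to Bridge (3 → 15). Not NE.
(Bridge, Avenue, Avenue): Driver A can switch to Avenue (2 → 15). Not NE.
(Bridge, Avenue, Bridge): Driver A can switch to Avenue (8 → 18). Not NE.
(Bridge, Bridge, Avenue): Driver A gets 18, best alternative 15; Driver B gets 16, best alternative 7; Driver C gets 20, best alternative 16. No profitable deviation — NE.
(Bridge, Bridge, Bridge): Driver B can switch to Avenue (2 → 3). Not NE.
(Bridge, Tunnel, Avenue): Driver B can switch to Bridge (7 → 16). Not NE.
(Bridge, Tunnel, Bridge): Driver C can switch to Avenue (5 → 11). Not NE.

Pure-strategy Nash equilibria: (Avenue, Avenue, Bridge), (Bridge, Bridge, Avenue)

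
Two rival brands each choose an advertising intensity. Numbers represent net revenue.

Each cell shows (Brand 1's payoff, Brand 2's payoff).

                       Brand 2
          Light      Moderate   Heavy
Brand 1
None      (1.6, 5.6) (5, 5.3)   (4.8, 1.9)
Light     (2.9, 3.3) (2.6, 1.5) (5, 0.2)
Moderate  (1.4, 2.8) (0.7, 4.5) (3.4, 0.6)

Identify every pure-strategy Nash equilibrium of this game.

Check each profile: it is a Nash equilibrium iff no player can strictly gain by switching unilaterally.
(None, Light): Brand 1 can switch to Light (1.6 → 2.9). Not NE.
(None, Moderate): Brand 2 can switch to Light (5.3 → 5.6). Not NE.
(None, Heavy): Brand 1 can switch to Light (4.8 → 5). Not NE.
(Light, Light): Brand 1 gets 2.9, best alternative 1.6; Brand 2 gets 3.3, best alternative 1.5. No profitable deviation — NE.
(Light, Moderate): Brand 1 can switch to None (2.6 → 5). Not NE.
(Light, Heavy): Brand 2 can switch to Light (0.2 → 3.3). Not NE.
(Moderate, Light): Brand 1 can switch to None (1.4 → 1.6). Not NE.
(Moderate, Moderate): Brand 1 can switch to None (0.7 → 5). Not NE.
(Moderate, Heavy): Brand 1 can switch to None (3.4 → 4.8). Not NE.

The unique pure-strategy Nash equilibrium is (Light, Light).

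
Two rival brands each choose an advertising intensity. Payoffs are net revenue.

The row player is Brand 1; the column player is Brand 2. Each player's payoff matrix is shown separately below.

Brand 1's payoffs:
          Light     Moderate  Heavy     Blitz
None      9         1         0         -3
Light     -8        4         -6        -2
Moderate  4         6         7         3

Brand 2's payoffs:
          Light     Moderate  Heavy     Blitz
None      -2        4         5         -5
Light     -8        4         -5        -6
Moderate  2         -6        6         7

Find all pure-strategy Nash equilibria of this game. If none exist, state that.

(None, Light): Brand 2 can switch to Moderate (-2 → 4). Not NE.
(None, Moderate): Brand 1 can switch to Light (1 → 4). Not NE.
(None, Heavy): Brand 1 can switch to Moderate (0 → 7). Not NE.
(None, Blitz): Brand 1 can switch to Light (-3 → -2). Not NE.
(Light, Light): Brand 1 can switch to None (-8 → 9). Not NE.
(Light, Moderate): Brand 1 can switch to Moderate (4 → 6). Not NE.
(Light, Heavy): Brand 1 can switch to None (-6 → 0). Not NE.
(Light, Blitz): Brand 1 can switch to Moderate (-2 → 3). Not NE.
(Moderate, Blitz): Brand 1 gets 3, best alternative -2; Brand 2 gets 7, best alternative 6. No profitable deviation — NE.
(The remaining 3 profiles each have a profitable deviation by the same check.)

The unique pure-strategy Nash equilibrium is (Moderate, Blitz).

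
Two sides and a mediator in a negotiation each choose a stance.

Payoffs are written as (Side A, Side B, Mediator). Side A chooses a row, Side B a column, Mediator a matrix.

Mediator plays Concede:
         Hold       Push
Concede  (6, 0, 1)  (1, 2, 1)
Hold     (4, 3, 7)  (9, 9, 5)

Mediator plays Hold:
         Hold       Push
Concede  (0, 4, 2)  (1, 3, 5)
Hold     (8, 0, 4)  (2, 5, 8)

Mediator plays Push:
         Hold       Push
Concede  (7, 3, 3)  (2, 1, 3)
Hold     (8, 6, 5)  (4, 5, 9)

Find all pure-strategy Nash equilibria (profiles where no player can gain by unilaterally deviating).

none

For each player, find the best response to each opponent profile; mutual best responses are the pure NE.
Side A against (Hold, Concede): payoffs 6, 4 → best response Concede.
Side A against (Hold, Hold): payoffs 0, 8 → best response Hold.
Side A against (Hold, Push): payoffs 7, 8 → best response Hold.
Side A against (Push, Concede): payoffs 1, 9 → best response Hold.
Side A against (Push, Hold): payoffs 1, 2 → best response Hold.
Side A against (Push, Push): payoffs 2, 4 → best response Hold.
Side B against (Concede, Concede): payoffs 0, 2 → best response Push.
Side B against (Concede, Hold): payoffs 4, 3 → best response Hold.
Side B against (Concede, Push): payoffs 3, 1 → best response Hold.
Side B against (Hold, Concede): payoffs 3, 9 → best response Push.
Side B against (Hold, Hold): payoffs 0, 5 → best response Push.
Side B against (Hold, Push): payoffs 6, 5 → best response Hold.
Mediator against (Concede, Hold): payoffs 1, 2, 3 → best response Push.
Mediator against (Concede, Push): payoffs 1, 5, 3 → best response Hold.
Mediator against (Hold, Hold): payoffs 7, 4, 5 → best response Concede.
Mediator against (Hold, Push): payoffs 5, 8, 9 → best response Push.
No profile is a mutual best response for all players.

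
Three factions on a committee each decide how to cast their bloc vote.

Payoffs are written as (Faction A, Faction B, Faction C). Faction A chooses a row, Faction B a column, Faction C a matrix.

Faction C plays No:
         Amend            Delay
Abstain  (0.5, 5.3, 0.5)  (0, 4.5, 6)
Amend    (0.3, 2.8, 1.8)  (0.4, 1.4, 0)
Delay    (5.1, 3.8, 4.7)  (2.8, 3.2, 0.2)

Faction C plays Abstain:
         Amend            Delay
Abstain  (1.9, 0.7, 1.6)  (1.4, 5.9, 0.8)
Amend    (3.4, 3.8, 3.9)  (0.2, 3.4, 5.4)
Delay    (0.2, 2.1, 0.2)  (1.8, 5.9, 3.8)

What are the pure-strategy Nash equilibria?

(Abstain, Amend, No): Faction A can switch to Delay (0.5 → 5.1). Not NE.
(Abstain, Amend, Abstain): Faction A can switch to Amend (1.9 → 3.4). Not NE.
(Abstain, Delay, No): Faction A can switch to Amend (0 → 0.4). Not NE.
(Abstain, Delay, Abstain): Faction A can switch to Delay (1.4 → 1.8). Not NE.
(Amend, Amend, No): Faction A can switch to Abstain (0.3 → 0.5). Not NE.
(Amend, Amend, Abstain): Faction A gets 3.4, best alternative 1.9; Faction B gets 3.8, best alternative 3.4; Faction C gets 3.9, best alternative 1.8. No profitable deviation — NE.
(Amend, Delay, No): Faction A can switch to Delay (0.4 → 2.8). Not NE.
(Amend, Delay, Abstain): Faction A can switch to Abstain (0.2 → 1.4). Not NE.
(Delay, Amend, No): Faction A gets 5.1, best alternative 0.5; Faction B gets 3.8, best alternative 3.2; Faction C gets 4.7, best alternative 0.2. No profitable deviation — NE.
(Delay, Amend, Abstain): Faction A can switch to Abstain (0.2 → 1.9). Not NE.
(Delay, Delay, No): Faction B can switch to Amend (3.2 → 3.8). Not NE.
(Delay, Delay, Abstain): Faction A gets 1.8, best alternative 1.4; Faction B gets 5.9, best alternative 2.1; Faction C gets 3.8, best alternative 0.2. No profitable deviation — NE.

The pure Nash equilibria are (Amend, Amend, Abstain); (Delay, Amend, No); (Delay, Delay, Abstain).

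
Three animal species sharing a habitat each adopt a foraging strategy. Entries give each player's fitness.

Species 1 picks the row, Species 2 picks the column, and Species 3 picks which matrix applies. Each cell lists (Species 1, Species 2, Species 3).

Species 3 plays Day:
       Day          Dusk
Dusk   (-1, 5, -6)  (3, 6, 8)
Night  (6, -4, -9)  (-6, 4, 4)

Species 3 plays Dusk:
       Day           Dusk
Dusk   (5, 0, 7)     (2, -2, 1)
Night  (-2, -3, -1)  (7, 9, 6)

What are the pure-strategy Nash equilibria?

(Dusk, Day, Day): Species 1 can switch to Night (-1 → 6). Not NE.
(Dusk, Day, Dusk): Species 1 gets 5, best alternative -2; Species 2 gets 0, best alternative -2; Species 3 gets 7, best alternative -6. No profitable deviation — NE.
(Dusk, Dusk, Day): Species 1 gets 3, best alternative -6; Species 2 gets 6, best alternative 5; Species 3 gets 8, best alternative 1. No profitable deviation — NE.
(Dusk, Dusk, Dusk): Species 1 can switch to Night (2 → 7). Not NE.
(Night, Day, Day): Species 2 can switch to Dusk (-4 → 4). Not NE.
(Night, Day, Dusk): Species 1 can switch to Dusk (-2 → 5). Not NE.
(Night, Dusk, Day): Species 1 can switch to Dusk (-6 → 3). Not NE.
(Night, Dusk, Dusk): Species 1 gets 7, best alternative 2; Species 2 gets 9, best alternative -3; Species 3 gets 6, best alternative 4. No profitable deviation — NE.

The pure Nash equilibria are (Dusk, Day, Dusk) and (Dusk, Dusk, Day) and (Night, Dusk, Dusk).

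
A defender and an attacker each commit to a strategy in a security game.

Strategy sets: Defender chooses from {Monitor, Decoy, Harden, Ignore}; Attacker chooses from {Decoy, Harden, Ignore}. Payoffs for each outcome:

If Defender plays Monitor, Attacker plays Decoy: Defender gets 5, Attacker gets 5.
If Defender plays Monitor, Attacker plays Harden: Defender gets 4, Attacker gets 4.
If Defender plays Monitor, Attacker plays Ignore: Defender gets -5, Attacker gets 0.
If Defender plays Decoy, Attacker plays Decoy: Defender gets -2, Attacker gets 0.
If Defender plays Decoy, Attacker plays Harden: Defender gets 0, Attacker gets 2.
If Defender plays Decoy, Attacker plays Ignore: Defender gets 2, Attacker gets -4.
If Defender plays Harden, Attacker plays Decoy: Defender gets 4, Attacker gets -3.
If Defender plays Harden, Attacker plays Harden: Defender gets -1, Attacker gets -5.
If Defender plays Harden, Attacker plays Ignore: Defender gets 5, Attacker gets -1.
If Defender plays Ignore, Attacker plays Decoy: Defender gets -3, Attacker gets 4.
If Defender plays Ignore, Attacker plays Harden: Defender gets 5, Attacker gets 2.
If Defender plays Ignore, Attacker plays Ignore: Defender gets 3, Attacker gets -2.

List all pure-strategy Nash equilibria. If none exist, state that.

(Monitor, Decoy); (Harden, Ignore)

(Monitor, Decoy): Defender gets 5, best alternative 4; Attacker gets 5, best alternative 4. No profitable deviation — NE.
(Monitor, Harden): Defender can switch to Ignore (4 → 5). Not NE.
(Monitor, Ignore): Defender can switch to Decoy (-5 → 2). Not NE.
(Decoy, Decoy): Defender can switch to Monitor (-2 → 5). Not NE.
(Decoy, Harden): Defender can switch to Monitor (0 → 4). Not NE.
(Decoy, Ignore): Defender can switch to Harden (2 → 5). Not NE.
(Harden, Decoy): Defender can switch to Monitor (4 → 5). Not NE.
(Harden, Ignore): Defender gets 5, best alternative 3; Attacker gets -1, best alternative -3. No profitable deviation — NE.
(The remaining 4 profiles each have a profitable deviation by the same check.)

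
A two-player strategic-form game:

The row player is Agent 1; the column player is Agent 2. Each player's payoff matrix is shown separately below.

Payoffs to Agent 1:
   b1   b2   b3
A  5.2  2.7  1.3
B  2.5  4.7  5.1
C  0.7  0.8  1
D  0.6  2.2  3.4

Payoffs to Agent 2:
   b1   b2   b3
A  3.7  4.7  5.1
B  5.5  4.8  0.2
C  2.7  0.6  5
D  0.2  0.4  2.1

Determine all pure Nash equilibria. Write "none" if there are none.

Agent 1 against b1: payoffs 5.2, 2.5, 0.7, 0.6 → best response A.
Agent 1 against b2: payoffs 2.7, 4.7, 0.8, 2.2 → best response B.
Agent 1 against b3: payoffs 1.3, 5.1, 1, 3.4 → best response B.
Agent 2 against A: payoffs 3.7, 4.7, 5.1 → best response b3.
Agent 2 against B: payoffs 5.5, 4.8, 0.2 → best response b1.
Agent 2 against C: payoffs 2.7, 0.6, 5 → best response b3.
Agent 2 against D: payoffs 0.2, 0.4, 2.1 → best response b3.
No profile is a mutual best response for all players.

There is no pure-strategy Nash equilibrium.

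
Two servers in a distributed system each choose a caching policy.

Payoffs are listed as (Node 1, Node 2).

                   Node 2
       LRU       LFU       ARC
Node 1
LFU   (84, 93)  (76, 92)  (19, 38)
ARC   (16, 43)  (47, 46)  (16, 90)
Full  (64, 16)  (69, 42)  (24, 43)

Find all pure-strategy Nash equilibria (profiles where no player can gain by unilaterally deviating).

(LFU, LRU), (Full, ARC)

Mark each player's best response to every combination of opponents' strategies; a profile where every player is best-responding is a pure Nash equilibrium.
Node 1 against LRU: payoffs 84, 16, 64 → best response LFU.
Node 1 against LFU: payoffs 76, 47, 69 → best response LFU.
Node 1 against ARC: payoffs 19, 16, 24 → best response Full.
Node 2 against LFU: payoffs 93, 92, 38 → best response LRU.
Node 2 against ARC: payoffs 43, 46, 90 → best response ARC.
Node 2 against Full: payoffs 16, 42, 43 → best response ARC.
Mutual best responses: (LFU, LRU); (Full, ARC).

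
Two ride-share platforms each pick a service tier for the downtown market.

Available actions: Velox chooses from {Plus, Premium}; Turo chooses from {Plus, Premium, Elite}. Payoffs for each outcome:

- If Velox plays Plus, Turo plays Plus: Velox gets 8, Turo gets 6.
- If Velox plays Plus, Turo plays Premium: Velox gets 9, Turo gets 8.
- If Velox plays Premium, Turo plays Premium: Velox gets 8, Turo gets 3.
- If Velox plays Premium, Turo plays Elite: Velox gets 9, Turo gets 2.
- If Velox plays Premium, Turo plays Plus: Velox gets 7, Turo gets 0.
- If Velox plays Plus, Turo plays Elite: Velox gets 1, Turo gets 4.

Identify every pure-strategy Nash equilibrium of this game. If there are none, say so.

The unique pure-strategy Nash equilibrium is (Plus, Premium).

For each player, find the best response to each opponent profile; mutual best responses are the pure NE.
Velox against Plus: payoffs 8, 7 → best response Plus.
Velox against Premium: payoffs 9, 8 → best response Plus.
Velox against Elite: payoffs 1, 9 → best response Premium.
Turo against Plus: payoffs 6, 8, 4 → best response Premium.
Turo against Premium: payoffs 0, 3, 2 → best response Premium.
Mutual best responses: (Plus, Premium).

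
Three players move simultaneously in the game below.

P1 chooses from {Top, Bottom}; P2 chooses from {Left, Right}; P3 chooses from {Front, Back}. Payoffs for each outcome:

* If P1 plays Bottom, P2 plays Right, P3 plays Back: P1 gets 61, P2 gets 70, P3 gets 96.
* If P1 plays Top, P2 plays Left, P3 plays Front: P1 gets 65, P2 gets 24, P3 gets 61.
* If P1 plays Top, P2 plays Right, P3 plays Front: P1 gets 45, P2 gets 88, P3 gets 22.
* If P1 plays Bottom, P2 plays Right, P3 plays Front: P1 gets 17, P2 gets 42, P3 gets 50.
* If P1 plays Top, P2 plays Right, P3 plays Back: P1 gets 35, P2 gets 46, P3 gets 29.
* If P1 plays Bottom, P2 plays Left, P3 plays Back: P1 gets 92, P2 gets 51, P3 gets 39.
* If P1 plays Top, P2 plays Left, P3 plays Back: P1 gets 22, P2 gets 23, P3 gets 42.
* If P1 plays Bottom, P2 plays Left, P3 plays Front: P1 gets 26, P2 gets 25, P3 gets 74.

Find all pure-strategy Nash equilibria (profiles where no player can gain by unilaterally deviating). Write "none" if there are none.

The unique pure-strategy Nash equilibrium is (Bottom, Right, Back).

P1 against (Left, Front): payoffs 65, 26 → best response Top.
P1 against (Left, Back): payoffs 22, 92 → best response Bottom.
P1 against (Right, Front): payoffs 45, 17 → best response Top.
P1 against (Right, Back): payoffs 35, 61 → best response Bottom.
P2 against (Top, Front): payoffs 24, 88 → best response Right.
P2 against (Top, Back): payoffs 23, 46 → best response Right.
P2 against (Bottom, Front): payoffs 25, 42 → best response Right.
P2 against (Bottom, Back): payoffs 51, 70 → best response Right.
P3 against (Top, Left): payoffs 61, 42 → best response Front.
P3 against (Top, Right): payoffs 22, 29 → best response Back.
P3 against (Bottom, Left): payoffs 74, 39 → best response Front.
P3 against (Bottom, Right): payoffs 50, 96 → best response Back.
Mutual best responses: (Bottom, Right, Back).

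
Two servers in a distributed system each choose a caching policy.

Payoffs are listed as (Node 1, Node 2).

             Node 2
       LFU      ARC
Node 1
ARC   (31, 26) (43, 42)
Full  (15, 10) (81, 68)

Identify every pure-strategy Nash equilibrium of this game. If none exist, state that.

Node 1 against LFU: payoffs 31, 15 → best response ARC.
Node 1 against ARC: payoffs 43, 81 → best response Full.
Node 2 against ARC: payoffs 26, 42 → best response ARC.
Node 2 against Full: payoffs 10, 68 → best response ARC.
Mutual best responses: (Full, ARC).

The unique pure-strategy Nash equilibrium is (Full, ARC).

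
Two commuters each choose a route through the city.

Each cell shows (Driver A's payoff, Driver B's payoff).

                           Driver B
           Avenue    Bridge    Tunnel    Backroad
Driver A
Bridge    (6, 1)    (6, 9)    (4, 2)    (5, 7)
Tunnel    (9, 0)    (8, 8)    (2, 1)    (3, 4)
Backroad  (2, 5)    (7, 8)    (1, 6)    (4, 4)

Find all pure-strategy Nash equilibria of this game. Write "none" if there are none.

The unique pure-strategy Nash equilibrium is (Tunnel, Bridge).

Driver A against Avenue: payoffs 6, 9, 2 → best response Tunnel.
Driver A against Bridge: payoffs 6, 8, 7 → best response Tunnel.
Driver A against Tunnel: payoffs 4, 2, 1 → best response Bridge.
Driver A against Backroad: payoffs 5, 3, 4 → best response Bridge.
Driver B against Bridge: payoffs 1, 9, 2, 7 → best response Bridge.
Driver B against Tunnel: payoffs 0, 8, 1, 4 → best response Bridge.
Driver B against Backroad: payoffs 5, 8, 6, 4 → best response Bridge.
Mutual best responses: (Tunnel, Bridge).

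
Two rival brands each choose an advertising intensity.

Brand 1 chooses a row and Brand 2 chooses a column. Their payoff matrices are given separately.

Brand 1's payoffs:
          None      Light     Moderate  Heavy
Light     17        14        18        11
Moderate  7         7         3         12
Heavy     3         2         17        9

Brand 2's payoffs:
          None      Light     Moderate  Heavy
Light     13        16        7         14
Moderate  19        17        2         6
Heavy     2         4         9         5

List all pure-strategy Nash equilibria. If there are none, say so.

Mark each player's best response to every combination of opponents' strategies; a profile where every player is best-responding is a pure Nash equilibrium.
Brand 1 against None: payoffs 17, 7, 3 → best response Light.
Brand 1 against Light: payoffs 14, 7, 2 → best response Light.
Brand 1 against Moderate: payoffs 18, 3, 17 → best response Light.
Brand 1 against Heavy: payoffs 11, 12, 9 → best response Moderate.
Brand 2 against Light: payoffs 13, 16, 7, 14 → best response Light.
Brand 2 against Moderate: payoffs 19, 17, 2, 6 → best response None.
Brand 2 against Heavy: payoffs 2, 4, 9, 5 → best response Moderate.
Mutual best responses: (Light, Light).

Pure NE: (Light, Light)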